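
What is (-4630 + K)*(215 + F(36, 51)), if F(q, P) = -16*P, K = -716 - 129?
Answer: 3290475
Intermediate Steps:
K = -845
(-4630 + K)*(215 + F(36, 51)) = (-4630 - 845)*(215 - 16*51) = -5475*(215 - 816) = -5475*(-601) = 3290475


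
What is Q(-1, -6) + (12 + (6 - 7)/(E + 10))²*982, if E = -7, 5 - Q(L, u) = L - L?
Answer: 1202995/9 ≈ 1.3367e+5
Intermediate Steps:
Q(L, u) = 5 (Q(L, u) = 5 - (L - L) = 5 - 1*0 = 5 + 0 = 5)
Q(-1, -6) + (12 + (6 - 7)/(E + 10))²*982 = 5 + (12 + (6 - 7)/(-7 + 10))²*982 = 5 + (12 - 1/3)²*982 = 5 + (12 - 1*⅓)²*982 = 5 + (12 - ⅓)²*982 = 5 + (35/3)²*982 = 5 + (1225/9)*982 = 5 + 1202950/9 = 1202995/9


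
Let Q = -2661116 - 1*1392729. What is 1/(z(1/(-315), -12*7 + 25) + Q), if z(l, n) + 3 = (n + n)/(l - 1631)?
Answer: -256883/1041364617199 ≈ -2.4668e-7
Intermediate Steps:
Q = -4053845 (Q = -2661116 - 1392729 = -4053845)
z(l, n) = -3 + 2*n/(-1631 + l) (z(l, n) = -3 + (n + n)/(l - 1631) = -3 + (2*n)/(-1631 + l) = -3 + 2*n/(-1631 + l))
1/(z(1/(-315), -12*7 + 25) + Q) = 1/((4893 - 3/(-315) + 2*(-12*7 + 25))/(-1631 + 1/(-315)) - 4053845) = 1/((4893 - 3*(-1/315) + 2*(-84 + 25))/(-1631 - 1/315) - 4053845) = 1/((4893 + 1/105 + 2*(-59))/(-513766/315) - 4053845) = 1/(-315*(4893 + 1/105 - 118)/513766 - 4053845) = 1/(-315/513766*501376/105 - 4053845) = 1/(-752064/256883 - 4053845) = 1/(-1041364617199/256883) = -256883/1041364617199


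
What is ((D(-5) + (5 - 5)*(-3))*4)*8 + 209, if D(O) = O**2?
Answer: 1009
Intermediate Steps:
((D(-5) + (5 - 5)*(-3))*4)*8 + 209 = (((-5)**2 + (5 - 5)*(-3))*4)*8 + 209 = ((25 + 0*(-3))*4)*8 + 209 = ((25 + 0)*4)*8 + 209 = (25*4)*8 + 209 = 100*8 + 209 = 800 + 209 = 1009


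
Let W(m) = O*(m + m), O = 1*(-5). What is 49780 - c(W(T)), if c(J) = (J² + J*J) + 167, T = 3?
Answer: 47813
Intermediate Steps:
O = -5
W(m) = -10*m (W(m) = -5*(m + m) = -10*m)
c(J) = 167 + 2*J² (c(J) = (J² + J²) + 167 = 2*J² + 167 = 167 + 2*J²)
49780 - c(W(T)) = 49780 - (167 + 2*(-10*3)²) = 49780 - (167 + 2*(-30)²) = 49780 - (167 + 2*900) = 49780 - (167 + 1800) = 49780 - 1*1967 = 49780 - 1967 = 47813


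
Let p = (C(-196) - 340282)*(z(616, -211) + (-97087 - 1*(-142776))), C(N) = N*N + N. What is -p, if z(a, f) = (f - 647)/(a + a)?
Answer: 386419609895/28 ≈ 1.3801e+10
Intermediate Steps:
z(a, f) = (-647 + f)/(2*a) (z(a, f) = (-647 + f)/((2*a)) = (-647 + f)*(1/(2*a)) = (-647 + f)/(2*a))
C(N) = N + N² (C(N) = N² + N = N + N²)
p = -386419609895/28 (p = (-196*(1 - 196) - 340282)*((½)*(-647 - 211)/616 + (-97087 - 1*(-142776))) = (-196*(-195) - 340282)*((½)*(1/616)*(-858) + (-97087 + 142776)) = (38220 - 340282)*(-39/56 + 45689) = -302062*2558545/56 = -386419609895/28 ≈ -1.3801e+10)
-p = -1*(-386419609895/28) = 386419609895/28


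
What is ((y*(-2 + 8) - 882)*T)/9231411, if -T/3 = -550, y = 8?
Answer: -458700/3077137 ≈ -0.14907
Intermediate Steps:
T = 1650 (T = -3*(-550) = 1650)
((y*(-2 + 8) - 882)*T)/9231411 = ((8*(-2 + 8) - 882)*1650)/9231411 = ((8*6 - 882)*1650)*(1/9231411) = ((48 - 882)*1650)*(1/9231411) = -834*1650*(1/9231411) = -1376100*1/9231411 = -458700/3077137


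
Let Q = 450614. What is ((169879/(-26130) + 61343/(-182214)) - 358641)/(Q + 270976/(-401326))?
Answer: -28554556786772472709/35876596510951650090 ≈ -0.79591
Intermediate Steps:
((169879/(-26130) + 61343/(-182214)) - 358641)/(Q + 270976/(-401326)) = ((169879/(-26130) + 61343/(-182214)) - 358641)/(450614 + 270976/(-401326)) = ((169879*(-1/26130) + 61343*(-1/182214)) - 358641)/(450614 + 270976*(-1/401326)) = ((-169879/26130 - 61343/182214) - 358641)/(450614 - 135488/200663) = (-2713102058/396770985 - 358641)/(90421421594/200663) = -142301055933443/396770985*200663/90421421594 = -28554556786772472709/35876596510951650090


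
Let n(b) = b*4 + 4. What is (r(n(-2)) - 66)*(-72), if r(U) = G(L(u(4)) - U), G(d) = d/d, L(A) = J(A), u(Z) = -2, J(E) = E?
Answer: 4680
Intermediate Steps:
L(A) = A
n(b) = 4 + 4*b (n(b) = 4*b + 4 = 4 + 4*b)
G(d) = 1
r(U) = 1
(r(n(-2)) - 66)*(-72) = (1 - 66)*(-72) = -65*(-72) = 4680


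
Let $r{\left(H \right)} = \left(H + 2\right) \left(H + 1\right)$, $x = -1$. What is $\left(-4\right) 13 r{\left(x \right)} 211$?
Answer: $0$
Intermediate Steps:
$r{\left(H \right)} = \left(1 + H\right) \left(2 + H\right)$ ($r{\left(H \right)} = \left(2 + H\right) \left(1 + H\right) = \left(1 + H\right) \left(2 + H\right)$)
$\left(-4\right) 13 r{\left(x \right)} 211 = \left(-4\right) 13 \left(2 + \left(-1\right)^{2} + 3 \left(-1\right)\right) 211 = - 52 \left(2 + 1 - 3\right) 211 = \left(-52\right) 0 \cdot 211 = 0 \cdot 211 = 0$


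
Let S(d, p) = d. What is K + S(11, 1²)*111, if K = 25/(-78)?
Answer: 95213/78 ≈ 1220.7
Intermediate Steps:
K = -25/78 (K = 25*(-1/78) = -25/78 ≈ -0.32051)
K + S(11, 1²)*111 = -25/78 + 11*111 = -25/78 + 1221 = 95213/78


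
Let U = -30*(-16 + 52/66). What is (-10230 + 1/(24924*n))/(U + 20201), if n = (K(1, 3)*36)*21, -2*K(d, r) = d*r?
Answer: -3180527214491/6422415173496 ≈ -0.49522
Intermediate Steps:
K(d, r) = -d*r/2
U = 5020/11 (U = -30*(-16 + 52*(1/66)) = -30*(-16 + 26/33) = -30*(-502/33) = 5020/11 ≈ 456.36)
n = -1134 (n = (-½*1*3*36)*21 = -3/2*36*21 = -54*21 = -1134)
(-10230 + 1/(24924*n))/(U + 20201) = (-10230 + 1/(24924*(-1134)))/(5020/11 + 20201) = (-10230 + (1/24924)*(-1/1134))/(227231/11) = (-10230 - 1/28263816)*(11/227231) = -289138837681/28263816*11/227231 = -3180527214491/6422415173496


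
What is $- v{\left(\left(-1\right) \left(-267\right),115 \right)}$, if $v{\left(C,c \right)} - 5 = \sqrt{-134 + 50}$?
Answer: $-5 - 2 i \sqrt{21} \approx -5.0 - 9.1651 i$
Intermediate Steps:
$v{\left(C,c \right)} = 5 + 2 i \sqrt{21}$ ($v{\left(C,c \right)} = 5 + \sqrt{-134 + 50} = 5 + \sqrt{-84} = 5 + 2 i \sqrt{21}$)
$- v{\left(\left(-1\right) \left(-267\right),115 \right)} = - (5 + 2 i \sqrt{21}) = -5 - 2 i \sqrt{21}$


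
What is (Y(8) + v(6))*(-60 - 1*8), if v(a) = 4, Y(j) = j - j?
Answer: -272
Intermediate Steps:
Y(j) = 0
(Y(8) + v(6))*(-60 - 1*8) = (0 + 4)*(-60 - 1*8) = 4*(-60 - 8) = 4*(-68) = -272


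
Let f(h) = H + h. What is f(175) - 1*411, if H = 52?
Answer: -184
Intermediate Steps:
f(h) = 52 + h
f(175) - 1*411 = (52 + 175) - 1*411 = 227 - 411 = -184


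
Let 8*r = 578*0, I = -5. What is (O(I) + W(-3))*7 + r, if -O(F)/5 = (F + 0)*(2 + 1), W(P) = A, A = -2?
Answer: 511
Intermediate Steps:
W(P) = -2
O(F) = -15*F (O(F) = -5*(F + 0)*(2 + 1) = -5*F*3 = -15*F)
r = 0 (r = (578*0)/8 = (⅛)*0 = 0)
(O(I) + W(-3))*7 + r = (-15*(-5) - 2)*7 + 0 = (75 - 2)*7 + 0 = 73*7 + 0 = 511 + 0 = 511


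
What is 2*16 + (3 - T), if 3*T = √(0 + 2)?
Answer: 35 - √2/3 ≈ 34.529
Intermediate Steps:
T = √2/3 (T = √(0 + 2)/3 = √2/3 ≈ 0.47140)
2*16 + (3 - T) = 2*16 + (3 - √2/3) = 32 + (3 - √2/3) = 35 - √2/3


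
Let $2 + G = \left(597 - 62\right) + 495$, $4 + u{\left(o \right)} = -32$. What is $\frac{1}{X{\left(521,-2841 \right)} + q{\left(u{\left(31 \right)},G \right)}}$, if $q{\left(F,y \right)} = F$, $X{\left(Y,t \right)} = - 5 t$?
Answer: $\frac{1}{14169} \approx 7.0577 \cdot 10^{-5}$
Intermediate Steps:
$u{\left(o \right)} = -36$ ($u{\left(o \right)} = -4 - 32 = -36$)
$G = 1028$ ($G = -2 + \left(\left(597 - 62\right) + 495\right) = -2 + \left(535 + 495\right) = -2 + 1030 = 1028$)
$\frac{1}{X{\left(521,-2841 \right)} + q{\left(u{\left(31 \right)},G \right)}} = \frac{1}{\left(-5\right) \left(-2841\right) - 36} = \frac{1}{14205 - 36} = \frac{1}{14169}$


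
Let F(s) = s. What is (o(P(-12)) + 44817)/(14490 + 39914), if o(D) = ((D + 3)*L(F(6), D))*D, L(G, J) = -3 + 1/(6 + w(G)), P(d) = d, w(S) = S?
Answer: 22251/27202 ≈ 0.81799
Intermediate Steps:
L(G, J) = -3 + 1/(6 + G)
o(D) = D*(-35/4 - 35*D/12) (o(D) = ((D + 3)*((-17 - 3*6)/(6 + 6)))*D = ((3 + D)*((-17 - 18)/12))*D = ((3 + D)*((1/12)*(-35)))*D = ((3 + D)*(-35/12))*D = (-35/4 - 35*D/12)*D = D*(-35/4 - 35*D/12))
(o(P(-12)) + 44817)/(14490 + 39914) = (-35/12*(-12)*(3 - 12) + 44817)/(14490 + 39914) = (-35/12*(-12)*(-9) + 44817)/54404 = (-315 + 44817)*(1/54404) = 44502*(1/54404) = 22251/27202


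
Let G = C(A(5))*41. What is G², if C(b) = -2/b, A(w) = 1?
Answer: 6724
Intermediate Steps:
G = -82 (G = -2/1*41 = -2*1*41 = -2*41 = -82)
G² = (-82)² = 6724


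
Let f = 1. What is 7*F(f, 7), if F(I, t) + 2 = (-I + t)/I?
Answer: 28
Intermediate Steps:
F(I, t) = -2 + (t - I)/I (F(I, t) = -2 + (-I + t)/I = -2 + (t - I)/I)
7*F(f, 7) = 7*(-3 + 7/1) = 7*(-3 + 7*1) = 7*(-3 + 7) = 7*4 = 28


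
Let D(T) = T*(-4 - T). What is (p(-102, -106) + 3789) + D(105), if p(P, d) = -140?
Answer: -7796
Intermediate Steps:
(p(-102, -106) + 3789) + D(105) = (-140 + 3789) - 1*105*(4 + 105) = 3649 - 1*105*109 = 3649 - 11445 = -7796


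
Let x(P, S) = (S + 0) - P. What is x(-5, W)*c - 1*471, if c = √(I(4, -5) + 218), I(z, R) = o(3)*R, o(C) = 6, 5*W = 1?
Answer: -471 + 52*√47/5 ≈ -399.70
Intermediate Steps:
W = ⅕ (W = (⅕)*1 = ⅕ ≈ 0.20000)
I(z, R) = 6*R
x(P, S) = S - P
c = 2*√47 (c = √(6*(-5) + 218) = √(-30 + 218) = √188 = 2*√47 ≈ 13.711)
x(-5, W)*c - 1*471 = (⅕ - 1*(-5))*(2*√47) - 1*471 = (⅕ + 5)*(2*√47) - 471 = 26*(2*√47)/5 - 471 = 52*√47/5 - 471 = -471 + 52*√47/5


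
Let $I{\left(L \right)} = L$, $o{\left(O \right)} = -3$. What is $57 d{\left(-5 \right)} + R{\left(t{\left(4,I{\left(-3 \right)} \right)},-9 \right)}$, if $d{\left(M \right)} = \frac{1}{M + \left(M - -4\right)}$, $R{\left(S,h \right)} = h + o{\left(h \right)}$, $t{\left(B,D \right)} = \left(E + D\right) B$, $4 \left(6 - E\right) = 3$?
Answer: $- \frac{43}{2} \approx -21.5$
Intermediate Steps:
$E = \frac{21}{4}$ ($E = 6 - \frac{3}{4} = \frac{21}{4} \approx 5.25$)
$t{\left(B,D \right)} = B \left(\frac{21}{4} + D\right)$ ($t{\left(B,D \right)} = \left(\frac{21}{4} + D\right) B = B \left(\frac{21}{4} + D\right)$)
$R{\left(S,h \right)} = -3 + h$ ($R{\left(S,h \right)} = h - 3 = -3 + h$)
$d{\left(M \right)} = \frac{1}{4 + 2 M}$ ($d{\left(M \right)} = \frac{1}{M + \left(M + 4\right)} = \frac{1}{M + \left(4 + M\right)} = \frac{1}{4 + 2 M}$)
$57 d{\left(-5 \right)} + R{\left(t{\left(4,I{\left(-3 \right)} \right)},-9 \right)} = 57 \frac{1}{2 \left(2 - 5\right)} - 12 = 57 \frac{1}{2 \left(-3\right)} - 12 = 57 \cdot \frac{1}{2} \left(- \frac{1}{3}\right) - 12 = 57 \left(- \frac{1}{6}\right) - 12 = - \frac{19}{2} - 12 = - \frac{43}{2}$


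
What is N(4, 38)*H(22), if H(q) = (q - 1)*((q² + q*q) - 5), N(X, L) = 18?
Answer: 364014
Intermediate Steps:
H(q) = (-1 + q)*(-5 + 2*q²) (H(q) = (-1 + q)*((q² + q²) - 5) = (-1 + q)*(2*q² - 5) = (-1 + q)*(-5 + 2*q²))
N(4, 38)*H(22) = 18*(5 - 5*22 - 2*22² + 2*22³) = 18*(5 - 110 - 2*484 + 2*10648) = 18*(5 - 110 - 968 + 21296) = 18*20223 = 364014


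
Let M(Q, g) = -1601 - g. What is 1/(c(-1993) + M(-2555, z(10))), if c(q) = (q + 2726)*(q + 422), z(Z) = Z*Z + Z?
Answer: -1/1153254 ≈ -8.6711e-7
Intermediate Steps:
z(Z) = Z + Z**2 (z(Z) = Z**2 + Z = Z + Z**2)
c(q) = (422 + q)*(2726 + q) (c(q) = (2726 + q)*(422 + q) = (422 + q)*(2726 + q))
1/(c(-1993) + M(-2555, z(10))) = 1/((1150372 + (-1993)**2 + 3148*(-1993)) + (-1601 - 10*(1 + 10))) = 1/((1150372 + 3972049 - 6273964) + (-1601 - 10*11)) = 1/(-1151543 + (-1601 - 1*110)) = 1/(-1151543 + (-1601 - 110)) = 1/(-1151543 - 1711) = 1/(-1153254) = -1/1153254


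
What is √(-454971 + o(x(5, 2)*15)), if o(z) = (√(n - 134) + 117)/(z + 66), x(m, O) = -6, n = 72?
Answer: √(-65516526 - 6*I*√62)/12 ≈ 0.0002432 - 674.52*I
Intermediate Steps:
o(z) = (117 + I*√62)/(66 + z) (o(z) = (√(72 - 134) + 117)/(z + 66) = (√(-62) + 117)/(66 + z) = (I*√62 + 117)/(66 + z) = (117 + I*√62)/(66 + z))
√(-454971 + o(x(5, 2)*15)) = √(-454971 + (117 + I*√62)/(66 - 6*15)) = √(-454971 + (117 + I*√62)/(66 - 90)) = √(-454971 + (117 + I*√62)/(-24)) = √(-454971 - (117 + I*√62)/24) = √(-454971 + (-39/8 - I*√62/24)) = √(-3639807/8 - I*√62/24)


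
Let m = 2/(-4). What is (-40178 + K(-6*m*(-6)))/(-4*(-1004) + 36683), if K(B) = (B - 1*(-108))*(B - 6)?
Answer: -42338/40699 ≈ -1.0403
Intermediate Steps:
m = -½ (m = 2*(-¼) = -½ ≈ -0.50000)
K(B) = (-6 + B)*(108 + B) (K(B) = (B + 108)*(-6 + B) = (108 + B)*(-6 + B) = (-6 + B)*(108 + B))
(-40178 + K(-6*m*(-6)))/(-4*(-1004) + 36683) = (-40178 + (-648 + (-6*(-½)*(-6))² + 102*(-6*(-½)*(-6))))/(-4*(-1004) + 36683) = (-40178 + (-648 + (3*(-6))² + 102*(3*(-6))))/(4016 + 36683) = (-40178 + (-648 + (-18)² + 102*(-18)))/40699 = (-40178 + (-648 + 324 - 1836))*(1/40699) = (-40178 - 2160)*(1/40699) = -42338*1/40699 = -42338/40699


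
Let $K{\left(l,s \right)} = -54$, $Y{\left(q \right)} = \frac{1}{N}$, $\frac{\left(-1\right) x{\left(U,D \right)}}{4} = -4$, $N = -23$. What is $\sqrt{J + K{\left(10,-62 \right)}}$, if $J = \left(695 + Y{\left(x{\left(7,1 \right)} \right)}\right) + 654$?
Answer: $\frac{2 \sqrt{171258}}{23} \approx 35.985$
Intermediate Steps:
$x{\left(U,D \right)} = 16$ ($x{\left(U,D \right)} = \left(-4\right) \left(-4\right) = 16$)
$Y{\left(q \right)} = - \frac{1}{23}$ ($Y{\left(q \right)} = \frac{1}{-23} = - \frac{1}{23}$)
$J = \frac{31026}{23}$ ($J = \left(695 - \frac{1}{23}\right) + 654 = \frac{15984}{23} + 654 = \frac{31026}{23} \approx 1349.0$)
$\sqrt{J + K{\left(10,-62 \right)}} = \sqrt{\frac{31026}{23} - 54} = \sqrt{\frac{29784}{23}} = \frac{2 \sqrt{171258}}{23}$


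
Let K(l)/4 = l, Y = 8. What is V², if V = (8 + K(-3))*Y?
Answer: 1024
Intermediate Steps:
K(l) = 4*l
V = -32 (V = (8 + 4*(-3))*8 = (8 - 12)*8 = -4*8 = -32)
V² = (-32)² = 1024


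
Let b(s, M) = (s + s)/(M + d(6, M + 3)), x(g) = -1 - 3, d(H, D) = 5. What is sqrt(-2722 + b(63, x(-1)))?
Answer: 2*I*sqrt(649) ≈ 50.951*I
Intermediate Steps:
x(g) = -4
b(s, M) = 2*s/(5 + M) (b(s, M) = (s + s)/(M + 5) = (2*s)/(5 + M) = 2*s/(5 + M))
sqrt(-2722 + b(63, x(-1))) = sqrt(-2722 + 2*63/(5 - 4)) = sqrt(-2722 + 2*63/1) = sqrt(-2722 + 2*63*1) = sqrt(-2722 + 126) = sqrt(-2596) = 2*I*sqrt(649)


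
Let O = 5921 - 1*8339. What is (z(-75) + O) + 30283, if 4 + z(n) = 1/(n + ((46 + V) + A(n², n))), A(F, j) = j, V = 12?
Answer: 2563211/92 ≈ 27861.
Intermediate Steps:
O = -2418 (O = 5921 - 8339 = -2418)
z(n) = -4 + 1/(58 + 2*n) (z(n) = -4 + 1/(n + ((46 + 12) + n)) = -4 + 1/(n + (58 + n)) = -4 + 1/(58 + 2*n))
(z(-75) + O) + 30283 = ((-231 - 8*(-75))/(2*(29 - 75)) - 2418) + 30283 = ((½)*(-231 + 600)/(-46) - 2418) + 30283 = ((½)*(-1/46)*369 - 2418) + 30283 = (-369/92 - 2418) + 30283 = -222825/92 + 30283 = 2563211/92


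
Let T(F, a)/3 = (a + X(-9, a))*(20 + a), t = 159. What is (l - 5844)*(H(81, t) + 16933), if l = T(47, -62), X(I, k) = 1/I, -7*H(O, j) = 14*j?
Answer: 32930930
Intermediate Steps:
H(O, j) = -2*j
T(F, a) = 3*(20 + a)*(-⅑ + a) (T(F, a) = 3*((a + 1/(-9))*(20 + a)) = 3*((a - ⅑)*(20 + a)) = 3*((-⅑ + a)*(20 + a)) = 3*((20 + a)*(-⅑ + a)) = 3*(20 + a)*(-⅑ + a))
l = 7826 (l = -20/3 + 3*(-62)² + (179/3)*(-62) = -20/3 + 3*3844 - 11098/3 = -20/3 + 11532 - 11098/3 = 7826)
(l - 5844)*(H(81, t) + 16933) = (7826 - 5844)*(-2*159 + 16933) = 1982*(-318 + 16933) = 1982*16615 = 32930930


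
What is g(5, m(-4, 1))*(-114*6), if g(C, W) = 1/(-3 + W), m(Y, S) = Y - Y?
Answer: 228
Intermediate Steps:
m(Y, S) = 0
g(5, m(-4, 1))*(-114*6) = (-114*6)/(-3 + 0) = -684/(-3) = -⅓*(-684) = 228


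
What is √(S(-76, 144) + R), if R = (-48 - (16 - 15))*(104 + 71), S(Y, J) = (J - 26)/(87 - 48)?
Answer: I*√13037973/39 ≈ 92.585*I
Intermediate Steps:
S(Y, J) = -⅔ + J/39 (S(Y, J) = (-26 + J)/39 = (-26 + J)*(1/39) = -⅔ + J/39)
R = -8575 (R = (-48 - 1*1)*175 = (-48 - 1)*175 = -49*175 = -8575)
√(S(-76, 144) + R) = √((-⅔ + (1/39)*144) - 8575) = √((-⅔ + 48/13) - 8575) = √(118/39 - 8575) = √(-334307/39) = I*√13037973/39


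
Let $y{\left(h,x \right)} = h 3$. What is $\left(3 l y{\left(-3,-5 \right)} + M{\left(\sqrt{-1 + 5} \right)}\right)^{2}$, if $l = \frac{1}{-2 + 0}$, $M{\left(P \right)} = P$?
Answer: $\frac{961}{4} \approx 240.25$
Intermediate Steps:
$y{\left(h,x \right)} = 3 h$
$l = - \frac{1}{2}$ ($l = \frac{1}{-2} = - \frac{1}{2} \approx -0.5$)
$\left(3 l y{\left(-3,-5 \right)} + M{\left(\sqrt{-1 + 5} \right)}\right)^{2} = \left(3 \left(- \frac{1}{2}\right) 3 \left(-3\right) + \sqrt{-1 + 5}\right)^{2} = \left(\left(- \frac{3}{2}\right) \left(-9\right) + \sqrt{4}\right)^{2} = \left(\frac{27}{2} + 2\right)^{2} = \left(\frac{31}{2}\right)^{2} = \frac{961}{4}$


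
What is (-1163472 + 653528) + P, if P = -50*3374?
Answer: -678644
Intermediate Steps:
P = -168700
(-1163472 + 653528) + P = (-1163472 + 653528) - 168700 = -509944 - 168700 = -678644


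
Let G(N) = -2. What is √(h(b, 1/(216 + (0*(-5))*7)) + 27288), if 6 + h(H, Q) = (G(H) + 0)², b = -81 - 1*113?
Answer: √27286 ≈ 165.18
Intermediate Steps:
b = -194 (b = -81 - 113 = -194)
h(H, Q) = -2 (h(H, Q) = -6 + (-2 + 0)² = -6 + (-2)² = -6 + 4 = -2)
√(h(b, 1/(216 + (0*(-5))*7)) + 27288) = √(-2 + 27288) = √27286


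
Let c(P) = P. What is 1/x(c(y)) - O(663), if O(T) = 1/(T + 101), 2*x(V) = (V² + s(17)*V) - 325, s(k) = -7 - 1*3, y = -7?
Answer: -867/78692 ≈ -0.011018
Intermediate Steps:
s(k) = -10 (s(k) = -7 - 3 = -10)
x(V) = -325/2 + V²/2 - 5*V (x(V) = ((V² - 10*V) - 325)/2 = (-325 + V² - 10*V)/2 = -325/2 + V²/2 - 5*V)
O(T) = 1/(101 + T)
1/x(c(y)) - O(663) = 1/(-325/2 + (½)*(-7)² - 5*(-7)) - 1/(101 + 663) = 1/(-325/2 + (½)*49 + 35) - 1/764 = 1/(-325/2 + 49/2 + 35) - 1*1/764 = 1/(-103) - 1/764 = -1/103 - 1/764 = -867/78692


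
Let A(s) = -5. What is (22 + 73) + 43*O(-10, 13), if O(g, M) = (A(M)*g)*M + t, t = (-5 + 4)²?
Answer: 28088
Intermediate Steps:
t = 1 (t = (-1)² = 1)
O(g, M) = 1 - 5*M*g (O(g, M) = (-5*g)*M + 1 = -5*M*g + 1 = 1 - 5*M*g)
(22 + 73) + 43*O(-10, 13) = (22 + 73) + 43*(1 - 5*13*(-10)) = 95 + 43*(1 + 650) = 95 + 43*651 = 95 + 27993 = 28088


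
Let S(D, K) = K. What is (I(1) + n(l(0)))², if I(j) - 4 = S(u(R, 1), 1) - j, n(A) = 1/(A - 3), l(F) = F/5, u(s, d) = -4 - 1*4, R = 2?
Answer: 121/9 ≈ 13.444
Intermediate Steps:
u(s, d) = -8 (u(s, d) = -4 - 4 = -8)
l(F) = F/5 (l(F) = F*(⅕) = F/5)
n(A) = 1/(-3 + A)
I(j) = 5 - j (I(j) = 4 + (1 - j) = 5 - j)
(I(1) + n(l(0)))² = ((5 - 1*1) + 1/(-3 + (⅕)*0))² = ((5 - 1) + 1/(-3 + 0))² = (4 + 1/(-3))² = (4 - ⅓)² = (11/3)² = 121/9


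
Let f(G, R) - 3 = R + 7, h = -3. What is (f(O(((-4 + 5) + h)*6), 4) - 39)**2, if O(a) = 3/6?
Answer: 625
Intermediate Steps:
O(a) = 1/2 (O(a) = 3*(1/6) = 1/2)
f(G, R) = 10 + R (f(G, R) = 3 + (R + 7) = 3 + (7 + R) = 10 + R)
(f(O(((-4 + 5) + h)*6), 4) - 39)**2 = ((10 + 4) - 39)**2 = (14 - 39)**2 = (-25)**2 = 625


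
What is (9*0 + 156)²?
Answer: 24336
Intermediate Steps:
(9*0 + 156)² = (0 + 156)² = 156² = 24336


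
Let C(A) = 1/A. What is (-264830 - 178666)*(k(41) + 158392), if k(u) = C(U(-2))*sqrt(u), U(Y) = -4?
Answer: -70246218432 + 110874*sqrt(41) ≈ -7.0246e+10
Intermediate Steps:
k(u) = -sqrt(u)/4 (k(u) = sqrt(u)/(-4) = -sqrt(u)/4)
(-264830 - 178666)*(k(41) + 158392) = (-264830 - 178666)*(-sqrt(41)/4 + 158392) = -443496*(158392 - sqrt(41)/4) = -70246218432 + 110874*sqrt(41)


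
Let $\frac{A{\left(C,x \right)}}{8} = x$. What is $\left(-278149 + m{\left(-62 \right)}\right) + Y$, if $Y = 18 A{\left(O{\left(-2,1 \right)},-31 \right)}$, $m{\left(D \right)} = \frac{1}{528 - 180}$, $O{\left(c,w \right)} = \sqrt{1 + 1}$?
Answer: $- \frac{98349323}{348} \approx -2.8261 \cdot 10^{5}$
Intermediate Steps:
$O{\left(c,w \right)} = \sqrt{2}$
$A{\left(C,x \right)} = 8 x$
$m{\left(D \right)} = \frac{1}{348}$
$Y = -4464$ ($Y = 18 \cdot 8 \left(-31\right) = 18 \left(-248\right) = -4464$)
$\left(-278149 + m{\left(-62 \right)}\right) + Y = \left(-278149 + \frac{1}{348}\right) - 4464 = - \frac{96795851}{348} - 4464 = - \frac{98349323}{348}$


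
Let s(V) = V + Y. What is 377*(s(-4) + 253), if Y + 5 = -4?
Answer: 90480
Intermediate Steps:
Y = -9 (Y = -5 - 4 = -9)
s(V) = -9 + V (s(V) = V - 9 = -9 + V)
377*(s(-4) + 253) = 377*((-9 - 4) + 253) = 377*(-13 + 253) = 377*240 = 90480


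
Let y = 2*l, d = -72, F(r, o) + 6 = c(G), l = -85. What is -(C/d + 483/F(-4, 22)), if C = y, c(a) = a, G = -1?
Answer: 2399/36 ≈ 66.639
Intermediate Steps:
F(r, o) = -7 (F(r, o) = -6 - 1 = -7)
y = -170 (y = 2*(-85) = -170)
C = -170
-(C/d + 483/F(-4, 22)) = -(-170/(-72) + 483/(-7)) = -(-170*(-1/72) + 483*(-⅐)) = -(85/36 - 69) = -1*(-2399/36) = 2399/36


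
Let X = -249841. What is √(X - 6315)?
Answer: 2*I*√64039 ≈ 506.12*I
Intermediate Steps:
√(X - 6315) = √(-249841 - 6315) = √(-256156) = 2*I*√64039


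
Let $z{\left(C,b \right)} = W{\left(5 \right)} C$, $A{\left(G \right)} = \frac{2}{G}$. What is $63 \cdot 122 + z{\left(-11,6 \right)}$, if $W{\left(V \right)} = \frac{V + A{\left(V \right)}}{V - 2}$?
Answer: $\frac{38331}{5} \approx 7666.2$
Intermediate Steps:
$W{\left(V \right)} = \frac{V + \frac{2}{V}}{-2 + V}$ ($W{\left(V \right)} = \frac{V + \frac{2}{V}}{V - 2} = \frac{V + \frac{2}{V}}{-2 + V}$)
$z{\left(C,b \right)} = \frac{9 C}{5}$ ($z{\left(C,b \right)} = \frac{2 + 5^{2}}{5 \left(-2 + 5\right)} C = \frac{2 + 25}{5 \cdot 3} C = \frac{1}{5} \cdot \frac{1}{3} \cdot 27 C = \frac{9 C}{5}$)
$63 \cdot 122 + z{\left(-11,6 \right)} = 63 \cdot 122 + \frac{9}{5} \left(-11\right) = 7686 - \frac{99}{5} = \frac{38331}{5}$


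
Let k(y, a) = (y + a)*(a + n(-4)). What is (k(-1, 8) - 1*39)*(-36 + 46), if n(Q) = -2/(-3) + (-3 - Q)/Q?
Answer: 1195/6 ≈ 199.17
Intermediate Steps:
n(Q) = ⅔ + (-3 - Q)/Q (n(Q) = -2*(-⅓) + (-3 - Q)/Q = ⅔ + (-3 - Q)/Q)
k(y, a) = (5/12 + a)*(a + y) (k(y, a) = (y + a)*(a + (⅓)*(-9 - 1*(-4))/(-4)) = (a + y)*(a + (⅓)*(-¼)*(-9 + 4)) = (a + y)*(a + (⅓)*(-¼)*(-5)) = (a + y)*(a + 5/12) = (a + y)*(5/12 + a) = (5/12 + a)*(a + y))
(k(-1, 8) - 1*39)*(-36 + 46) = ((8² + (5/12)*8 + (5/12)*(-1) + 8*(-1)) - 1*39)*(-36 + 46) = ((64 + 10/3 - 5/12 - 8) - 39)*10 = (707/12 - 39)*10 = (239/12)*10 = 1195/6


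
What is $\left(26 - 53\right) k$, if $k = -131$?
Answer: $3537$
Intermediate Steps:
$\left(26 - 53\right) k = \left(26 - 53\right) \left(-131\right) = \left(-27\right) \left(-131\right) = 3537$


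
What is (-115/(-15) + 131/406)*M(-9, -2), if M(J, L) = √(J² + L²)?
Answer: 9731*√85/1218 ≈ 73.658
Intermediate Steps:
(-115/(-15) + 131/406)*M(-9, -2) = (-115/(-15) + 131/406)*√((-9)² + (-2)²) = (-115*(-1/15) + 131*(1/406))*√(81 + 4) = (23/3 + 131/406)*√85 = 9731*√85/1218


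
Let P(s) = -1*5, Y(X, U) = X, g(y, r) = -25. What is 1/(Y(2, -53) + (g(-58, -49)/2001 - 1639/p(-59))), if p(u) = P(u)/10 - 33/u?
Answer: -14007/386969563 ≈ -3.6197e-5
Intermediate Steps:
P(s) = -5
p(u) = -½ - 33/u (p(u) = -5/10 - 33/u = -5*⅒ - 33/u = -½ - 33/u)
1/(Y(2, -53) + (g(-58, -49)/2001 - 1639/p(-59))) = 1/(2 + (-25/2001 - 1639*(-118/(-66 - 1*(-59))))) = 1/(2 + (-25*1/2001 - 1639*(-118/(-66 + 59)))) = 1/(2 + (-25/2001 - 1639/((½)*(-1/59)*(-7)))) = 1/(2 + (-25/2001 - 1639/7/118)) = 1/(2 + (-25/2001 - 1639*118/7)) = 1/(2 + (-25/2001 - 193402/7)) = 1/(2 - 386997577/14007) = 1/(-386969563/14007) = -14007/386969563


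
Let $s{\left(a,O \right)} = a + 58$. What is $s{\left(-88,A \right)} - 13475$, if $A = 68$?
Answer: $-13505$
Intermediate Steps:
$s{\left(a,O \right)} = 58 + a$
$s{\left(-88,A \right)} - 13475 = \left(58 - 88\right) - 13475 = -30 - 13475 = -13505$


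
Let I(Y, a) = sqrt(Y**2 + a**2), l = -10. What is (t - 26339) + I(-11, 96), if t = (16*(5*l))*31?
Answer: -51139 + sqrt(9337) ≈ -51042.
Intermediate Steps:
t = -24800 (t = (16*(5*(-10)))*31 = (16*(-50))*31 = -800*31 = -24800)
(t - 26339) + I(-11, 96) = (-24800 - 26339) + sqrt((-11)**2 + 96**2) = -51139 + sqrt(121 + 9216) = -51139 + sqrt(9337)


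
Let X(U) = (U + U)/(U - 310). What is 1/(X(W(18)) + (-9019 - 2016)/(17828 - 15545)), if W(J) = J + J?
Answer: -312771/1593983 ≈ -0.19622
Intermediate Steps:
W(J) = 2*J
X(U) = 2*U/(-310 + U) (X(U) = (2*U)/(-310 + U) = 2*U/(-310 + U))
1/(X(W(18)) + (-9019 - 2016)/(17828 - 15545)) = 1/(2*(2*18)/(-310 + 2*18) + (-9019 - 2016)/(17828 - 15545)) = 1/(2*36/(-310 + 36) - 11035/2283) = 1/(2*36/(-274) - 11035*1/2283) = 1/(2*36*(-1/274) - 11035/2283) = 1/(-36/137 - 11035/2283) = 1/(-1593983/312771) = -312771/1593983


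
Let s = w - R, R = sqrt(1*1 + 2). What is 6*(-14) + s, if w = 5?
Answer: -79 - sqrt(3) ≈ -80.732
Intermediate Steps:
R = sqrt(3) (R = sqrt(1 + 2) = sqrt(3) ≈ 1.7320)
s = 5 - sqrt(3) ≈ 3.2679
6*(-14) + s = 6*(-14) + (5 - sqrt(3)) = -84 + (5 - sqrt(3)) = -79 - sqrt(3)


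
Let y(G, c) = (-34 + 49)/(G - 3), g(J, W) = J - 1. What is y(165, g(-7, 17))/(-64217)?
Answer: -5/3467718 ≈ -1.4419e-6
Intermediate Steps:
g(J, W) = -1 + J
y(G, c) = 15/(-3 + G)
y(165, g(-7, 17))/(-64217) = (15/(-3 + 165))/(-64217) = (15/162)*(-1/64217) = (15*(1/162))*(-1/64217) = (5/54)*(-1/64217) = -5/3467718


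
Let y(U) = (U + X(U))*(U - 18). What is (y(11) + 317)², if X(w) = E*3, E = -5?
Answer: 119025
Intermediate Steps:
X(w) = -15 (X(w) = -5*3 = -15)
y(U) = (-18 + U)*(-15 + U) (y(U) = (U - 15)*(U - 18) = (-15 + U)*(-18 + U) = (-18 + U)*(-15 + U))
(y(11) + 317)² = ((270 + 11² - 33*11) + 317)² = ((270 + 121 - 363) + 317)² = (28 + 317)² = 345² = 119025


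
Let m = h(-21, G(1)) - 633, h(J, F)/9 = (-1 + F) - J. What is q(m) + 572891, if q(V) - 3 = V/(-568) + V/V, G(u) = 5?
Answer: 40675596/71 ≈ 5.7290e+5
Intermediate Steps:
h(J, F) = -9 - 9*J + 9*F (h(J, F) = 9*((-1 + F) - J) = 9*(-1 + F - J) = -9 - 9*J + 9*F)
m = -408 (m = (-9 - 9*(-21) + 9*5) - 633 = (-9 + 189 + 45) - 633 = 225 - 633 = -408)
q(V) = 4 - V/568 (q(V) = 3 + (V/(-568) + V/V) = 3 + (V*(-1/568) + 1) = 3 + (-V/568 + 1) = 3 + (1 - V/568) = 4 - V/568)
q(m) + 572891 = (4 - 1/568*(-408)) + 572891 = (4 + 51/71) + 572891 = 335/71 + 572891 = 40675596/71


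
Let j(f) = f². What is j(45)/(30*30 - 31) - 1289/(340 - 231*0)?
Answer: -431641/295460 ≈ -1.4609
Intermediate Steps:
j(45)/(30*30 - 31) - 1289/(340 - 231*0) = 45²/(30*30 - 31) - 1289/(340 - 231*0) = 2025/(900 - 31) - 1289/(340 + 0) = 2025/869 - 1289/340 = -431641/295460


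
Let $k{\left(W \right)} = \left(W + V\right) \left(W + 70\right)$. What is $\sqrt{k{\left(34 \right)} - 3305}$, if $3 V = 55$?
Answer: $\frac{11 \sqrt{159}}{3} \approx 46.235$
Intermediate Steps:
$V = \frac{55}{3}$ ($V = \frac{1}{3} \cdot 55 = \frac{55}{3} \approx 18.333$)
$k{\left(W \right)} = \left(70 + W\right) \left(\frac{55}{3} + W\right)$ ($k{\left(W \right)} = \left(W + \frac{55}{3}\right) \left(W + 70\right) = \left(\frac{55}{3} + W\right) \left(70 + W\right) = \left(70 + W\right) \left(\frac{55}{3} + W\right)$)
$\sqrt{k{\left(34 \right)} - 3305} = \sqrt{\left(\frac{3850}{3} + 34^{2} + \frac{265}{3} \cdot 34\right) - 3305} = \sqrt{\left(\frac{3850}{3} + 1156 + \frac{9010}{3}\right) - 3305} = \sqrt{\frac{16328}{3} - 3305} = \sqrt{\frac{6413}{3}} = \frac{11 \sqrt{159}}{3}$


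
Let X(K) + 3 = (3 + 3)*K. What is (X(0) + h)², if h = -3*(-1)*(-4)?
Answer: 225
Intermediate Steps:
h = -12 (h = 3*(-4) = -12)
X(K) = -3 + 6*K (X(K) = -3 + (3 + 3)*K = -3 + 6*K)
(X(0) + h)² = ((-3 + 6*0) - 12)² = ((-3 + 0) - 12)² = (-3 - 12)² = (-15)² = 225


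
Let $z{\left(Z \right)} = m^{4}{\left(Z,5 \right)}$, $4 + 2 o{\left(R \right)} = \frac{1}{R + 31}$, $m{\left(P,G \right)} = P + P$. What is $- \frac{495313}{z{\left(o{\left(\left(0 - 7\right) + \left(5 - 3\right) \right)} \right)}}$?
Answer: $- \frac{226346153488}{112550881} \approx -2011.1$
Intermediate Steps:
$m{\left(P,G \right)} = 2 P$
$o{\left(R \right)} = -2 + \frac{1}{2 \left(31 + R\right)}$ ($o{\left(R \right)} = -2 + \frac{1}{2 \left(R + 31\right)} = -2 + \frac{1}{2 \left(31 + R\right)}$)
$z{\left(Z \right)} = 16 Z^{4}$ ($z{\left(Z \right)} = \left(2 Z\right)^{4} = 16 Z^{4}$)
$- \frac{495313}{z{\left(o{\left(\left(0 - 7\right) + \left(5 - 3\right) \right)} \right)}} = - \frac{495313}{16 \left(\frac{-123 - 4 \left(\left(0 - 7\right) + \left(5 - 3\right)\right)}{2 \left(31 + \left(\left(0 - 7\right) + \left(5 - 3\right)\right)\right)}\right)^{4}} = - \frac{495313}{16 \left(\frac{-123 - 4 \left(-7 + 2\right)}{2 \left(31 + \left(-7 + 2\right)\right)}\right)^{4}} = - \frac{495313}{16 \left(\frac{-123 - -20}{2 \left(31 - 5\right)}\right)^{4}} = - \frac{495313}{16 \left(\frac{-123 + 20}{2 \cdot 26}\right)^{4}} = - \frac{495313}{16 \left(\frac{1}{2} \cdot \frac{1}{26} \left(-103\right)\right)^{4}} = - \frac{495313}{16 \left(- \frac{103}{52}\right)^{4}} = - \frac{495313}{16 \cdot \frac{112550881}{7311616}} = - \frac{495313}{\frac{112550881}{456976}} = \left(-495313\right) \frac{456976}{112550881} = - \frac{226346153488}{112550881}$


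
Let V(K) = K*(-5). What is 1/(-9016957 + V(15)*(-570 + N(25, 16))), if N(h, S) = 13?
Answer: -1/8975182 ≈ -1.1142e-7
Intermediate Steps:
V(K) = -5*K
1/(-9016957 + V(15)*(-570 + N(25, 16))) = 1/(-9016957 + (-5*15)*(-570 + 13)) = 1/(-9016957 - 75*(-557)) = 1/(-9016957 + 41775) = 1/(-8975182) = -1/8975182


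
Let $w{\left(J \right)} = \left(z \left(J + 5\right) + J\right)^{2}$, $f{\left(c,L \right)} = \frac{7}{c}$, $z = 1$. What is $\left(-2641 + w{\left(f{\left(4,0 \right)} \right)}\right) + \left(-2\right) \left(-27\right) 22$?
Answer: $- \frac{5523}{4} \approx -1380.8$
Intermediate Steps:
$w{\left(J \right)} = \left(5 + 2 J\right)^{2}$ ($w{\left(J \right)} = \left(1 \left(J + 5\right) + J\right)^{2} = \left(1 \left(5 + J\right) + J\right)^{2} = \left(\left(5 + J\right) + J\right)^{2} = \left(5 + 2 J\right)^{2}$)
$\left(-2641 + w{\left(f{\left(4,0 \right)} \right)}\right) + \left(-2\right) \left(-27\right) 22 = \left(-2641 + \left(5 + 2 \cdot \frac{7}{4}\right)^{2}\right) + \left(-2\right) \left(-27\right) 22 = \left(-2641 + \left(5 + 2 \cdot 7 \cdot \frac{1}{4}\right)^{2}\right) + 54 \cdot 22 = \left(-2641 + \left(5 + 2 \cdot \frac{7}{4}\right)^{2}\right) + 1188 = \left(-2641 + \left(5 + \frac{7}{2}\right)^{2}\right) + 1188 = \left(-2641 + \left(\frac{17}{2}\right)^{2}\right) + 1188 = \left(-2641 + \frac{289}{4}\right) + 1188 = - \frac{10275}{4} + 1188 = - \frac{5523}{4}$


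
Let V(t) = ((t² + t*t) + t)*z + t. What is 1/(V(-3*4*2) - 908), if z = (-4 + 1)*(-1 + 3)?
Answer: -1/7700 ≈ -0.00012987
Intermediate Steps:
z = -6 (z = -3*2 = -6)
V(t) = -12*t² - 5*t (V(t) = ((t² + t*t) + t)*(-6) + t = ((t² + t²) + t)*(-6) + t = (2*t² + t)*(-6) + t = (t + 2*t²)*(-6) + t = (-12*t² - 6*t) + t = -12*t² - 5*t)
1/(V(-3*4*2) - 908) = 1/((-3*4*2)*(-5 - 12*(-3*4)*2) - 908) = 1/((-12*2)*(-5 - (-144)*2) - 908) = 1/(-24*(-5 - 12*(-24)) - 908) = 1/(-24*(-5 + 288) - 908) = 1/(-24*283 - 908) = 1/(-6792 - 908) = 1/(-7700) = -1/7700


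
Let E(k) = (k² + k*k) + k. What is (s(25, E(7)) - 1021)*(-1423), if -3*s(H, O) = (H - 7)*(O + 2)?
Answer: 2366449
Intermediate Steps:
E(k) = k + 2*k² (E(k) = (k² + k²) + k = 2*k² + k = k + 2*k²)
s(H, O) = -(-7 + H)*(2 + O)/3 (s(H, O) = -(H - 7)*(O + 2)/3 = -(-7 + H)*(2 + O)/3)
(s(25, E(7)) - 1021)*(-1423) = ((14/3 - ⅔*25 + 7*(7*(1 + 2*7))/3 - ⅓*25*7*(1 + 2*7)) - 1021)*(-1423) = ((14/3 - 50/3 + 7*(7*(1 + 14))/3 - ⅓*25*7*(1 + 14)) - 1021)*(-1423) = ((14/3 - 50/3 + 7*(7*15)/3 - ⅓*25*7*15) - 1021)*(-1423) = ((14/3 - 50/3 + (7/3)*105 - ⅓*25*105) - 1021)*(-1423) = ((14/3 - 50/3 + 245 - 875) - 1021)*(-1423) = (-642 - 1021)*(-1423) = -1663*(-1423) = 2366449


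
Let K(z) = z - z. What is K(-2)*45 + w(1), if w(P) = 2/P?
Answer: 2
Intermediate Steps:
K(z) = 0
K(-2)*45 + w(1) = 0*45 + 2/1 = 0 + 2*1 = 0 + 2 = 2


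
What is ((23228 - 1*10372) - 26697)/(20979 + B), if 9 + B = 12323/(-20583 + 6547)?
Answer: -194272276/294322597 ≈ -0.66007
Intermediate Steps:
B = -138647/14036 (B = -9 + 12323/(-20583 + 6547) = -9 + 12323/(-14036) = -9 + 12323*(-1/14036) = -9 - 12323/14036 = -138647/14036 ≈ -9.8780)
((23228 - 1*10372) - 26697)/(20979 + B) = ((23228 - 1*10372) - 26697)/(20979 - 138647/14036) = ((23228 - 10372) - 26697)/(294322597/14036) = (12856 - 26697)*(14036/294322597) = -13841*14036/294322597 = -194272276/294322597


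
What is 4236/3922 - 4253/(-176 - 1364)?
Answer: 11601853/3019940 ≈ 3.8418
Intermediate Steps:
4236/3922 - 4253/(-176 - 1364) = 4236*(1/3922) - 4253/(-1540) = 2118/1961 - 4253*(-1/1540) = 2118/1961 + 4253/1540 = 11601853/3019940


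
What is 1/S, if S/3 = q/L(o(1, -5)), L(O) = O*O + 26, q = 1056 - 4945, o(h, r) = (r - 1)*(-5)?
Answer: -926/11667 ≈ -0.079369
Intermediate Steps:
o(h, r) = 5 - 5*r (o(h, r) = (-1 + r)*(-5) = 5 - 5*r)
q = -3889
L(O) = 26 + O**2 (L(O) = O**2 + 26 = 26 + O**2)
S = -11667/926 (S = 3*(-3889/(26 + (5 - 5*(-5))**2)) = 3*(-3889/(26 + (5 + 25)**2)) = 3*(-3889/(26 + 30**2)) = 3*(-3889/(26 + 900)) = 3*(-3889/926) = -11667/926 ≈ -12.599)
1/S = 1/(-11667/926) = -926/11667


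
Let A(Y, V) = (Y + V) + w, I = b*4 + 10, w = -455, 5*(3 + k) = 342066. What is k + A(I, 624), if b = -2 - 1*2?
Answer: 342866/5 ≈ 68573.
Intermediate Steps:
b = -4 (b = -2 - 2 = -4)
k = 342051/5 (k = -3 + (⅕)*342066 = -3 + 342066/5 = 342051/5 ≈ 68410.)
I = -6 (I = -4*4 + 10 = -16 + 10 = -6)
A(Y, V) = -455 + V + Y (A(Y, V) = (Y + V) - 455 = (V + Y) - 455 = -455 + V + Y)
k + A(I, 624) = 342051/5 + (-455 + 624 - 6) = 342051/5 + 163 = 342866/5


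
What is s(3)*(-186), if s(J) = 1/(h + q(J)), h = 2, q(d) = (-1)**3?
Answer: -186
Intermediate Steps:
q(d) = -1
s(J) = 1 (s(J) = 1/(2 - 1) = 1/1 = 1)
s(3)*(-186) = 1*(-186) = -186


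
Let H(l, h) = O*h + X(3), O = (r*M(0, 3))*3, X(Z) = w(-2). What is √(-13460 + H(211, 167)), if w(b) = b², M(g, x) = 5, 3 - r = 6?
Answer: I*√20971 ≈ 144.81*I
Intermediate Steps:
r = -3 (r = 3 - 1*6 = 3 - 6 = -3)
X(Z) = 4 (X(Z) = (-2)² = 4)
O = -45 (O = -3*5*3 = -15*3 = -45)
H(l, h) = 4 - 45*h (H(l, h) = -45*h + 4 = 4 - 45*h)
√(-13460 + H(211, 167)) = √(-13460 + (4 - 45*167)) = √(-13460 + (4 - 7515)) = √(-13460 - 7511) = √(-20971) = I*√20971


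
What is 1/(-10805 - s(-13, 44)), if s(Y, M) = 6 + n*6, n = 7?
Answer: -1/10853 ≈ -9.2140e-5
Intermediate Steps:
s(Y, M) = 48 (s(Y, M) = 6 + 7*6 = 6 + 42 = 48)
1/(-10805 - s(-13, 44)) = 1/(-10805 - 1*48) = 1/(-10805 - 48) = 1/(-10853) = -1/10853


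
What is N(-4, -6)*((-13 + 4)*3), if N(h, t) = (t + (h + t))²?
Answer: -6912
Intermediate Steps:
N(h, t) = (h + 2*t)²
N(-4, -6)*((-13 + 4)*3) = (-4 + 2*(-6))²*((-13 + 4)*3) = (-4 - 12)²*(-9*3) = (-16)²*(-27) = 256*(-27) = -6912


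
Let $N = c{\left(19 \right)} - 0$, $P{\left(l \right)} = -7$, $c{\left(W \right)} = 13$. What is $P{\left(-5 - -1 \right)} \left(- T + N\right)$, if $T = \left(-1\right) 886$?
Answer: $-6293$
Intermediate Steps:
$N = 13$ ($N = 13 - 0 = 13 + 0 = 13$)
$T = -886$
$P{\left(-5 - -1 \right)} \left(- T + N\right) = - 7 \left(\left(-1\right) \left(-886\right) + 13\right) = - 7 \left(886 + 13\right) = \left(-7\right) 899 = -6293$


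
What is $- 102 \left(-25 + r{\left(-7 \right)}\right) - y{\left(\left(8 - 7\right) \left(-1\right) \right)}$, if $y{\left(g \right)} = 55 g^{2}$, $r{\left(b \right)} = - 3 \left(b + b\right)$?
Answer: $-1789$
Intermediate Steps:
$r{\left(b \right)} = - 6 b$ ($r{\left(b \right)} = - 3 \cdot 2 b = - 6 b$)
$- 102 \left(-25 + r{\left(-7 \right)}\right) - y{\left(\left(8 - 7\right) \left(-1\right) \right)} = - 102 \left(-25 - -42\right) - 55 \left(\left(8 - 7\right) \left(-1\right)\right)^{2} = - 102 \left(-25 + 42\right) - 55 \left(1 \left(-1\right)\right)^{2} = \left(-102\right) 17 - 55 \left(-1\right)^{2} = -1734 - 55 \cdot 1 = -1734 - 55 = -1789$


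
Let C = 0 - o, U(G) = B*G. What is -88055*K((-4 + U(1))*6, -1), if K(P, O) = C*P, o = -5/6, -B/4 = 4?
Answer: 8805500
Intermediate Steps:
B = -16 (B = -4*4 = -16)
U(G) = -16*G
o = -5/6 (o = -5*1/6 = -5/6 ≈ -0.83333)
C = 5/6 (C = 0 - 1*(-5/6) = 0 + 5/6 = 5/6 ≈ 0.83333)
K(P, O) = 5*P/6
-88055*K((-4 + U(1))*6, -1) = -440275*(-4 - 16*1)*6/6 = -440275*(-4 - 16)*6/6 = -440275*(-20*6)/6 = -440275*(-120)/6 = -88055*(-100) = 8805500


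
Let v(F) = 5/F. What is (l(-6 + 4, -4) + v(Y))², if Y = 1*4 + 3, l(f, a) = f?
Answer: 81/49 ≈ 1.6531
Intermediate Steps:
Y = 7 (Y = 4 + 3 = 7)
(l(-6 + 4, -4) + v(Y))² = ((-6 + 4) + 5/7)² = (-2 + 5*(⅐))² = (-2 + 5/7)² = (-9/7)² = 81/49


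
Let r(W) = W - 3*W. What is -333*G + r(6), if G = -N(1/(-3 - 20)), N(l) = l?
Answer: -609/23 ≈ -26.478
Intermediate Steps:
G = 1/23 (G = -1/(-3 - 20) = -1/(-23) = -1*(-1/23) = 1/23 ≈ 0.043478)
r(W) = -2*W
-333*G + r(6) = -333*1/23 - 2*6 = -333/23 - 12 = -609/23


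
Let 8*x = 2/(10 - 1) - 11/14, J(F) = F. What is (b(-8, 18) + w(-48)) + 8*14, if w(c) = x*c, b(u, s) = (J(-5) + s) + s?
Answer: 3074/21 ≈ 146.38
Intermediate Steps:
b(u, s) = -5 + 2*s (b(u, s) = (-5 + s) + s = -5 + 2*s)
x = -71/1008 (x = (2/(10 - 1) - 11/14)/8 = (2/9 - 11*1/14)/8 = (2*(⅑) - 11/14)/8 = (2/9 - 11/14)/8 = (⅛)*(-71/126) = -71/1008 ≈ -0.070436)
w(c) = -71*c/1008
(b(-8, 18) + w(-48)) + 8*14 = ((-5 + 2*18) - 71/1008*(-48)) + 8*14 = ((-5 + 36) + 71/21) + 112 = (31 + 71/21) + 112 = 722/21 + 112 = 3074/21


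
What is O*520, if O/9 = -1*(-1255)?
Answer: 5873400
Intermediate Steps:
O = 11295 (O = 9*(-1*(-1255)) = 9*1255 = 11295)
O*520 = 11295*520 = 5873400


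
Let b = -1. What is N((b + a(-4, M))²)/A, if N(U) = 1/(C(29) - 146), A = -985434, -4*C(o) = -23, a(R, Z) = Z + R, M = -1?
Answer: 2/276414237 ≈ 7.2355e-9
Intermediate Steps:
a(R, Z) = R + Z
C(o) = 23/4 (C(o) = -¼*(-23) = 23/4)
N(U) = -4/561 (N(U) = 1/(23/4 - 146) = 1/(-561/4) = -4/561)
N((b + a(-4, M))²)/A = -4/561/(-985434) = -4/561*(-1/985434) = 2/276414237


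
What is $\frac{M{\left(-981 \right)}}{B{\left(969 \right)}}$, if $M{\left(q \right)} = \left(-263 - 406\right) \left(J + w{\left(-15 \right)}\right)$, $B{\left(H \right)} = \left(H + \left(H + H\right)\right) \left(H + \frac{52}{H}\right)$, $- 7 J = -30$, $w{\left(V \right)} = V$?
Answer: $\frac{16725}{6573091} \approx 0.0025445$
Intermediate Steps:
$J = \frac{30}{7}$ ($J = \left(- \frac{1}{7}\right) \left(-30\right) = \frac{30}{7} \approx 4.2857$)
$B{\left(H \right)} = 3 H \left(H + \frac{52}{H}\right)$ ($B{\left(H \right)} = \left(H + 2 H\right) \left(H + \frac{52}{H}\right) = 3 H \left(H + \frac{52}{H}\right)$)
$M{\left(q \right)} = \frac{50175}{7}$ ($M{\left(q \right)} = \left(-263 - 406\right) \left(\frac{30}{7} - 15\right) = \left(-669\right) \left(- \frac{75}{7}\right) = \frac{50175}{7}$)
$\frac{M{\left(-981 \right)}}{B{\left(969 \right)}} = \frac{50175}{7 \left(156 + 3 \cdot 969^{2}\right)} = \frac{50175}{7 \left(156 + 3 \cdot 938961\right)} = \frac{50175}{7 \left(156 + 2816883\right)} = \frac{50175}{7 \cdot 2817039} = \frac{50175}{7} \cdot \frac{1}{2817039} = \frac{16725}{6573091}$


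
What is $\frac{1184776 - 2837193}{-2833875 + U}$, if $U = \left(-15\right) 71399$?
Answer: $\frac{1652417}{3904860} \approx 0.42317$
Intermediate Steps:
$U = -1070985$
$\frac{1184776 - 2837193}{-2833875 + U} = \frac{1184776 - 2837193}{-2833875 - 1070985} = - \frac{1652417}{-3904860} = \left(-1652417\right) \left(- \frac{1}{3904860}\right) = \frac{1652417}{3904860}$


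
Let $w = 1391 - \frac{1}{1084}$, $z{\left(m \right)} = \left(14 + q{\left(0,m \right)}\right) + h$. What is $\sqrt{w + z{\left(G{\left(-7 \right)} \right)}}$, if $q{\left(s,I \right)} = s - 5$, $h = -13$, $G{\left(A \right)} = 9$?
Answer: $\frac{\sqrt{407450397}}{542} \approx 37.242$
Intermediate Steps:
$q{\left(s,I \right)} = -5 + s$
$z{\left(m \right)} = -4$ ($z{\left(m \right)} = \left(14 + \left(-5 + 0\right)\right) - 13 = \left(14 - 5\right) - 13 = 9 - 13 = -4$)
$w = \frac{1507843}{1084}$ ($w = 1391 - \frac{1}{1084} = \frac{1507843}{1084} \approx 1391.0$)
$\sqrt{w + z{\left(G{\left(-7 \right)} \right)}} = \sqrt{\frac{1507843}{1084} - 4} = \sqrt{\frac{1503507}{1084}} = \frac{\sqrt{407450397}}{542}$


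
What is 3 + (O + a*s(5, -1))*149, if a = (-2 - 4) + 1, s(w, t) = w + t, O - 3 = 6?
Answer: -1636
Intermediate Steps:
O = 9 (O = 3 + 6 = 9)
s(w, t) = t + w
a = -5 (a = -6 + 1 = -5)
3 + (O + a*s(5, -1))*149 = 3 + (9 - 5*(-1 + 5))*149 = 3 + (9 - 5*4)*149 = 3 + (9 - 20)*149 = 3 - 11*149 = 3 - 1639 = -1636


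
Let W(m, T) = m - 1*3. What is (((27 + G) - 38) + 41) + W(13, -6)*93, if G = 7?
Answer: 967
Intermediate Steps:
W(m, T) = -3 + m (W(m, T) = m - 3 = -3 + m)
(((27 + G) - 38) + 41) + W(13, -6)*93 = (((27 + 7) - 38) + 41) + (-3 + 13)*93 = ((34 - 38) + 41) + 10*93 = (-4 + 41) + 930 = 37 + 930 = 967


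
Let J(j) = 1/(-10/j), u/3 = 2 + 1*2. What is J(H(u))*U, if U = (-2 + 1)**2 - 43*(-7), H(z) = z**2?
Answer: -21744/5 ≈ -4348.8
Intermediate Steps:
u = 12 (u = 3*(2 + 1*2) = 3*(2 + 2) = 3*4 = 12)
J(j) = -j/10
U = 302 (U = (-1)**2 + 301 = 1 + 301 = 302)
J(H(u))*U = -1/10*12**2*302 = -1/10*144*302 = -72/5*302 = -21744/5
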